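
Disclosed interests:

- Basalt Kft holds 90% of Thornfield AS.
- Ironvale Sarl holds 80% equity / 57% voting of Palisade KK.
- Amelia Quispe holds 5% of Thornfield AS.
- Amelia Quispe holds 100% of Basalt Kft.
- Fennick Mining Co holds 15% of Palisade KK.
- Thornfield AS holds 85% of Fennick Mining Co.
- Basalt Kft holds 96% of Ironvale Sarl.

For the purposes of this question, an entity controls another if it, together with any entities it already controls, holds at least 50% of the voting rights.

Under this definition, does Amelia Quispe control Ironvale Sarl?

Amelia holds 100% of Basalt, so Amelia controls Basalt.
Basalt holds 96% of Ironvale, so Amelia controls Ironvale.

Yes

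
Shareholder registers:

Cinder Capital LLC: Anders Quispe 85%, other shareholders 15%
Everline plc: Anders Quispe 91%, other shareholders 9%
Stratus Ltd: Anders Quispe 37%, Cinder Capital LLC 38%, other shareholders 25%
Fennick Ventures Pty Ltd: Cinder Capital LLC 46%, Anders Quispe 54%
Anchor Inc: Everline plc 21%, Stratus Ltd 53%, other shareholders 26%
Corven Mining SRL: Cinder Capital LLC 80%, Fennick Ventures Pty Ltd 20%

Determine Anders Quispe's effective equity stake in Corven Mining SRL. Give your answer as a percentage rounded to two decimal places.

Anders reaches Corven along 3 paths.
Via Cinder: 85% × 80% = 68%.
Via Cinder → Fennick: 85% × 46% × 20% = 7.82%.
Via Fennick: 54% × 20% = 10.8%.
Total: 68% + 7.82% + 10.8% = 86.62%.

86.62%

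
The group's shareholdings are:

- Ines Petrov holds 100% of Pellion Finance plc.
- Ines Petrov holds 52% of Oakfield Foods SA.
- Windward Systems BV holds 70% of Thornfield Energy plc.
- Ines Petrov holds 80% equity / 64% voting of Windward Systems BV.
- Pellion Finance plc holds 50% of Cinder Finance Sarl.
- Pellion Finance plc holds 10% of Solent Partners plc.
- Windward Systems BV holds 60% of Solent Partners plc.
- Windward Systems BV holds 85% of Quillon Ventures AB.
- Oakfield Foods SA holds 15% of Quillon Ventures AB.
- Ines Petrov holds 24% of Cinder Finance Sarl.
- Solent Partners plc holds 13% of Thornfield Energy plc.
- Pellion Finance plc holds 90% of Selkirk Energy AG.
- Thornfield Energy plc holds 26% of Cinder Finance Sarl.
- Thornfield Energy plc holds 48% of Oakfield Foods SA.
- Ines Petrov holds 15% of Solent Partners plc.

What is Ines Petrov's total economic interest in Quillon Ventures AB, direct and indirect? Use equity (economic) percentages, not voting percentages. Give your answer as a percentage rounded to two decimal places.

Ines reaches Quillon along 6 paths.
Via Solent → Thornfield → Oakfield: 15% × 13% × 48% × 15% = 0.1404%.
Via Windward → Solent → Thornfield → Oakfield: 80% × 60% × 13% × 48% × 15% = 0.44928%.
Via Pellion → Solent → Thornfield → Oakfield: 100% × 10% × 13% × 48% × 15% = 0.0936%.
Via Windward → Thornfield → Oakfield: 80% × 70% × 48% × 15% = 4.032%.
Via Oakfield: 52% × 15% = 7.8%.
Via Windward: 80% × 85% = 68%.
Total: 0.1404% + 0.44928% + 0.0936% + 4.032% + 7.8% + 68% = 80.51528%.
Rounded: 80.52%.

80.52%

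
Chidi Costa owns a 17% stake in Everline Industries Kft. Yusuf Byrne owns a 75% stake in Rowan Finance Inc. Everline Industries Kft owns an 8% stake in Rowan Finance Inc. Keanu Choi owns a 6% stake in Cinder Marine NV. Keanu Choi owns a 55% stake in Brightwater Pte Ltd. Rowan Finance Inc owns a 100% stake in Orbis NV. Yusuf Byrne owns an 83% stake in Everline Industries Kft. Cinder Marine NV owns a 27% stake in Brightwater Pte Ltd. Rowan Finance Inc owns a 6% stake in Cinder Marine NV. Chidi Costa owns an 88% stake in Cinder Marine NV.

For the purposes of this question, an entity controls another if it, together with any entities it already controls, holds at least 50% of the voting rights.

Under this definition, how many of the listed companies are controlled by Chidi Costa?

Chidi holds 88% of Cinder, so Chidi controls Cinder.
No other company's threshold is met.
Chidi controls 1 company.

1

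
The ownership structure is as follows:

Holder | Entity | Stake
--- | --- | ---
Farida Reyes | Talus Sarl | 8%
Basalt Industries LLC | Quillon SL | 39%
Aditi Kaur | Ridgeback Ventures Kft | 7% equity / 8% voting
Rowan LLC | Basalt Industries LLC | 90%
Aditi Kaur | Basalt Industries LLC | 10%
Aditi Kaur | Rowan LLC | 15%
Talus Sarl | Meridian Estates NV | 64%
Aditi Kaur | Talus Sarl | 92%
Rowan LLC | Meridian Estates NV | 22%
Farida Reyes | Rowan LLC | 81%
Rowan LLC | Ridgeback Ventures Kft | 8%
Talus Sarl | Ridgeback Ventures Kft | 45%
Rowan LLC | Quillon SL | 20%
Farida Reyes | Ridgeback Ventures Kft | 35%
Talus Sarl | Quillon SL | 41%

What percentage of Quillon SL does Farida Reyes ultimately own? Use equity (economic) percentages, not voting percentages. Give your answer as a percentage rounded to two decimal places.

47.91%

Farida reaches Quillon along 3 paths.
Via Rowan → Basalt: 81% × 90% × 39% = 28.431%.
Via Rowan: 81% × 20% = 16.2%.
Via Talus: 8% × 41% = 3.28%.
Total: 28.431% + 16.2% + 3.28% = 47.911%.
Rounded: 47.91%.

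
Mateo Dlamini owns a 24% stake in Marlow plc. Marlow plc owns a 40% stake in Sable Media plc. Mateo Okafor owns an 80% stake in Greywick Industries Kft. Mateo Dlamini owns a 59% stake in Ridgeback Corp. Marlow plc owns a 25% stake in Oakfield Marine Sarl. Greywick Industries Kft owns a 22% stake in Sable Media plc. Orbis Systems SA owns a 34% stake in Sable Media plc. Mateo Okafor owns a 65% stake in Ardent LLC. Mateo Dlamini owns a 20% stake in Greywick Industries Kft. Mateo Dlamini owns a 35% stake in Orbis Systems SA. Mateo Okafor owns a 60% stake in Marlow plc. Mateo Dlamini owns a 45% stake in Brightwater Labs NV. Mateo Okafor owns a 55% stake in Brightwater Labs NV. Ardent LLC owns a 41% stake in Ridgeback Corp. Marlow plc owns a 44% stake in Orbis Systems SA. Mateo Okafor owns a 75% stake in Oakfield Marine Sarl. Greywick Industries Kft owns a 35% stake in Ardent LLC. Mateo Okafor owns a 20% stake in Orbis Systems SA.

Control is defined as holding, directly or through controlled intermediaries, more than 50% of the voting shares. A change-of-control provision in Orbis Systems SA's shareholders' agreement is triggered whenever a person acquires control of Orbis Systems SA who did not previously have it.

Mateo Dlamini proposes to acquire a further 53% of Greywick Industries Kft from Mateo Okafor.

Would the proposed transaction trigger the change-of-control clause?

The purchase adds only to Mateo Dlamini's holdings (Mateo Okafor's stake shrinks), so Mateo Dlamini is the only person who could newly come to control Orbis.
Mateo Dlamini holds 59% of Ridgeback, so Mateo Dlamini controls Ridgeback.
In Orbis, Mateo Dlamini's side holds only 35%, not > 50%.
So before the transaction, Mateo Dlamini does not control Orbis.
After the purchase, Mateo Dlamini's direct stake in Greywick rises to 20% + 53% = 73%, and Mateo Okafor's stake falls to 27%.
Mateo Dlamini holds 73% of Greywick, so Mateo Dlamini controls Greywick.
After the transaction, Mateo Dlamini's side holds 35% of Orbis, not > 50%, so Mateo Dlamini still does not control Orbis.
No new person acquires control, so the clause is not triggered.

No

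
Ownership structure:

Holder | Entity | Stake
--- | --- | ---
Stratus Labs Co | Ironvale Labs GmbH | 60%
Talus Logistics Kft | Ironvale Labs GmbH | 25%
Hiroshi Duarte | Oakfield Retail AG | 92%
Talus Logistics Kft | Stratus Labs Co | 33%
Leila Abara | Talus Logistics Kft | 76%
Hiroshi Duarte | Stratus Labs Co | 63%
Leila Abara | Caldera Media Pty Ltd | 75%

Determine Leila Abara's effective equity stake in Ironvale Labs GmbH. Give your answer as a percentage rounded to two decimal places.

Leila reaches Ironvale along 2 paths.
Via Talus: 76% × 25% = 19%.
Via Talus → Stratus: 76% × 33% × 60% = 15.048%.
Total: 19% + 15.048% = 34.048%.
Rounded: 34.05%.

34.05%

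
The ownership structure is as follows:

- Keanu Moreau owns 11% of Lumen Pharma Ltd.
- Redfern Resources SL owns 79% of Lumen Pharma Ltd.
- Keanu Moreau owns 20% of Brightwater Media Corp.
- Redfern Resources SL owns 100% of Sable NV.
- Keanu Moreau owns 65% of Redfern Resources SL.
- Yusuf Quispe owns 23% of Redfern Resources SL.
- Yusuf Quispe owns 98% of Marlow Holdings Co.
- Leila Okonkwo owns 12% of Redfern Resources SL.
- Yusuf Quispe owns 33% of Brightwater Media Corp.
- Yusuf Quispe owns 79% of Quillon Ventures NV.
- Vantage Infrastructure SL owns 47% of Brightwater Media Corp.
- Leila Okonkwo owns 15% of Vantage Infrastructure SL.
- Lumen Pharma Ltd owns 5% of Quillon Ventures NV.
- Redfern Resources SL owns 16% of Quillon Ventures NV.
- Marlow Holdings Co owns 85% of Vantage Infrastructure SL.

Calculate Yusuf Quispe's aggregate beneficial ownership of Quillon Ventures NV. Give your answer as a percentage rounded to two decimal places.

83.59%

Yusuf reaches Quillon along 3 paths.
Via Redfern: 23% × 16% = 3.68%.
Via Redfern → Lumen: 23% × 79% × 5% = 0.9085%.
Direct stake: 79% = 79%.
Total: 3.68% + 0.9085% + 79% = 83.5885%.
Rounded: 83.59%.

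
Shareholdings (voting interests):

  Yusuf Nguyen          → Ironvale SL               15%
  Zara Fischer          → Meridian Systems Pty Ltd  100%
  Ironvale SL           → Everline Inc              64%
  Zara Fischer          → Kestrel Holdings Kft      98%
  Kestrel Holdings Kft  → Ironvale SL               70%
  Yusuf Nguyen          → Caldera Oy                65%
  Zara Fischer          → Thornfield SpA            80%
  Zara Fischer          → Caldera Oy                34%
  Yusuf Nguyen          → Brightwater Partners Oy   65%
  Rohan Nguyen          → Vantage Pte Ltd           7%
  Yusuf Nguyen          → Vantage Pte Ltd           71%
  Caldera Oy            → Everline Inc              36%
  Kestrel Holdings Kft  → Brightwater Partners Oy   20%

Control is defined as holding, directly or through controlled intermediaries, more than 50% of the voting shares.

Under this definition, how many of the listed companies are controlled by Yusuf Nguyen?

3

Yusuf holds 65% of Caldera, so Yusuf controls Caldera.
Yusuf holds 71% of Vantage, so Yusuf controls Vantage.
Yusuf holds 65% of Brightwater, so Yusuf controls Brightwater.
No other company's threshold is met.
Yusuf controls 3 companies.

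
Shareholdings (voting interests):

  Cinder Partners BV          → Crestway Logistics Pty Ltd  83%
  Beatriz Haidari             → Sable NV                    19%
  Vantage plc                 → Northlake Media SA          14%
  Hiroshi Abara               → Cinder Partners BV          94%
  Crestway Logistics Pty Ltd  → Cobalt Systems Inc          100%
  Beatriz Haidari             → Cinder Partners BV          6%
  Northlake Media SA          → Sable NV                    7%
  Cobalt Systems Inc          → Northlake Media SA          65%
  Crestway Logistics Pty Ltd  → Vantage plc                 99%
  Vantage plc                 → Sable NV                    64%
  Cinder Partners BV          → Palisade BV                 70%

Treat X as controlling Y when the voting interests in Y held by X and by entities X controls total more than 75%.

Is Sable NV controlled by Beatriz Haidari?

No

Beatriz's largest direct stake is 19% in Sable, which does not meet the threshold, so Beatriz controls no company.
In Sable, Beatriz's side holds only 19%, not > 75%.
So Beatriz does not control Sable.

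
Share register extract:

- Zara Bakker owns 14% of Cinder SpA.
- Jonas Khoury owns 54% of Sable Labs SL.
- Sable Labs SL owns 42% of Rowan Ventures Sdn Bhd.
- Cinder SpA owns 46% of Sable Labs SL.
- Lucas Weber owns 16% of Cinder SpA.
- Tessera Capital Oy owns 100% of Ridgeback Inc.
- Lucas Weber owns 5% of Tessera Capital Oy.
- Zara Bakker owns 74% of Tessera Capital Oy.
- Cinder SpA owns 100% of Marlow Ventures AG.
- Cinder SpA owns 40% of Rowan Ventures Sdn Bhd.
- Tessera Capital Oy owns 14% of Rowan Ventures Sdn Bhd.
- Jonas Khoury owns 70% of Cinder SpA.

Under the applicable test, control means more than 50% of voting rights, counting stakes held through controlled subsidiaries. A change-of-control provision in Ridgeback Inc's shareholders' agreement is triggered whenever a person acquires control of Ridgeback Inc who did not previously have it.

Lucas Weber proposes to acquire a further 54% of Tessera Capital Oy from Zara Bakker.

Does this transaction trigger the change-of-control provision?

Yes

The purchase adds only to Lucas's holdings (Zara's stake shrinks), so Lucas is the only person who could newly come to control Ridgeback.
Lucas's largest direct stake is 16% in Cinder, which does not meet the threshold, so Lucas controls no company.
Neither Lucas nor any entity Lucas controls holds any voting interest in Ridgeback.
So before the transaction, Lucas does not control Ridgeback.
After the purchase, Lucas's direct stake in Tessera rises to 5% + 54% = 59%, and Zara's stake falls to 20%.
Lucas holds 59% of Tessera, so Lucas controls Tessera.
Tessera holds 100% of Ridgeback, so Lucas controls Ridgeback.
Lucas did not control Ridgeback before and does after, so the clause is triggered.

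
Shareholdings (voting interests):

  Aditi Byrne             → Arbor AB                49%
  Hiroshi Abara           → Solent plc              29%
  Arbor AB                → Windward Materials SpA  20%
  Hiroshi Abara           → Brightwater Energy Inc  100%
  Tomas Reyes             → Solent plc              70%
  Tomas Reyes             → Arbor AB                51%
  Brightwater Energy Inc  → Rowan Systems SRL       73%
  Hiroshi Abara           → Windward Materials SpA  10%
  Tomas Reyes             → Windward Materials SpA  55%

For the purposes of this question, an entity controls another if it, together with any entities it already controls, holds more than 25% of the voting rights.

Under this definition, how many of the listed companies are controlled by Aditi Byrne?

Aditi holds 49% of Arbor, so Aditi controls Arbor.
No other company's threshold is met.
Aditi controls 1 company.

1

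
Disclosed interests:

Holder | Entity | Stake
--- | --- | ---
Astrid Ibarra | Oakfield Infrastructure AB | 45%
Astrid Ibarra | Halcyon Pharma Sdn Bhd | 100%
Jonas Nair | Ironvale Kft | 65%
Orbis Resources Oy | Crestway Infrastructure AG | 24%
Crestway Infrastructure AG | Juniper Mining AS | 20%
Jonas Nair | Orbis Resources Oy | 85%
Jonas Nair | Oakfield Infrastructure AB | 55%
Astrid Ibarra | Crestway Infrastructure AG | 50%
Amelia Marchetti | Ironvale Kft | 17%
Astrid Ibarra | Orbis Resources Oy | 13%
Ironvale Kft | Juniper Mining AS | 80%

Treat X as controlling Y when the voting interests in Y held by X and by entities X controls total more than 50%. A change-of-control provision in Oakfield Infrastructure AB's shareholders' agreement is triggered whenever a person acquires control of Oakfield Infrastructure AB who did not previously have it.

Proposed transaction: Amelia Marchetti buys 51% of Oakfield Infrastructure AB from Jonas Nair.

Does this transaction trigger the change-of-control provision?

Yes

The purchase adds only to Amelia's holdings (Jonas's stake shrinks), so Amelia is the only person who could newly come to control Oakfield.
Amelia's largest direct stake is 17% in Ironvale, which does not meet the threshold, so Amelia controls no company.
Neither Amelia nor any entity Amelia controls holds any voting interest in Oakfield.
So before the transaction, Amelia does not control Oakfield.
After the purchase, Amelia holds 51% of Oakfield directly, and Jonas's stake falls to 4%.
Amelia holds 51% of Oakfield, so Amelia controls Oakfield.
Amelia did not control Oakfield before and does after, so the clause is triggered.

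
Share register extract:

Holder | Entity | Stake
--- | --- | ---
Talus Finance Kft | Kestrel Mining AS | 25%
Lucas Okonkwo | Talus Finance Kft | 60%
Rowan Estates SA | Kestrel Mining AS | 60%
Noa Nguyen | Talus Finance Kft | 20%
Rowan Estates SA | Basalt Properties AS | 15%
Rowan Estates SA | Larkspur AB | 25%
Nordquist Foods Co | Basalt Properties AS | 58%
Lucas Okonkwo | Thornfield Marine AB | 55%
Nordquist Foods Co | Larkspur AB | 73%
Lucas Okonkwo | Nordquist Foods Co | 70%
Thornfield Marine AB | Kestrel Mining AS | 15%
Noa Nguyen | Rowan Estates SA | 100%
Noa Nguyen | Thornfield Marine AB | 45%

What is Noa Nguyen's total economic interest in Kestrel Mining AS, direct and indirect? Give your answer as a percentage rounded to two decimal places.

Noa reaches Kestrel along 3 paths.
Via Thornfield: 45% × 15% = 6.75%.
Via Talus: 20% × 25% = 5%.
Via Rowan: 100% × 60% = 60%.
Total: 6.75% + 5% + 60% = 71.75%.

71.75%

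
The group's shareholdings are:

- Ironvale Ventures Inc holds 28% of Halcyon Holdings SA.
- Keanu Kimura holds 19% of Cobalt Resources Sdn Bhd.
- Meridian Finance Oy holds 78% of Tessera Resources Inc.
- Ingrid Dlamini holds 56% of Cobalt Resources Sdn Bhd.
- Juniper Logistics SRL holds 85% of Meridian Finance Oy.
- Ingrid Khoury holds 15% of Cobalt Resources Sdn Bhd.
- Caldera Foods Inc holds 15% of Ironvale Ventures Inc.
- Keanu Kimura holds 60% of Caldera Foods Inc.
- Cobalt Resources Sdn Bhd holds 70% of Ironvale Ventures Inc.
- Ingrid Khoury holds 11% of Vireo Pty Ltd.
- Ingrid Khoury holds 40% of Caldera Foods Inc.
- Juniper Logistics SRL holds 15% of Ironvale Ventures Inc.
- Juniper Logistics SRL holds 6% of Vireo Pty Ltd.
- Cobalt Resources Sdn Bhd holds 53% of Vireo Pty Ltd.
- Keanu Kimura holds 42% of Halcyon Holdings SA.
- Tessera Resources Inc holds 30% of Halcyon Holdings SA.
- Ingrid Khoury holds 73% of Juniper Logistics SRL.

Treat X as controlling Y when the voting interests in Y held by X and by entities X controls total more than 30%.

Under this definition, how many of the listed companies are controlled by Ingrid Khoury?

4

Ingrid Khoury holds 73% of Juniper, so Ingrid Khoury controls Juniper.
Ingrid Khoury holds 40% of Caldera, so Ingrid Khoury controls Caldera.
Juniper holds 85% of Meridian, so Ingrid Khoury controls Meridian.
Meridian holds 78% of Tessera, so Ingrid Khoury controls Tessera.
No other company's threshold is met.
Ingrid Khoury controls 4 companies.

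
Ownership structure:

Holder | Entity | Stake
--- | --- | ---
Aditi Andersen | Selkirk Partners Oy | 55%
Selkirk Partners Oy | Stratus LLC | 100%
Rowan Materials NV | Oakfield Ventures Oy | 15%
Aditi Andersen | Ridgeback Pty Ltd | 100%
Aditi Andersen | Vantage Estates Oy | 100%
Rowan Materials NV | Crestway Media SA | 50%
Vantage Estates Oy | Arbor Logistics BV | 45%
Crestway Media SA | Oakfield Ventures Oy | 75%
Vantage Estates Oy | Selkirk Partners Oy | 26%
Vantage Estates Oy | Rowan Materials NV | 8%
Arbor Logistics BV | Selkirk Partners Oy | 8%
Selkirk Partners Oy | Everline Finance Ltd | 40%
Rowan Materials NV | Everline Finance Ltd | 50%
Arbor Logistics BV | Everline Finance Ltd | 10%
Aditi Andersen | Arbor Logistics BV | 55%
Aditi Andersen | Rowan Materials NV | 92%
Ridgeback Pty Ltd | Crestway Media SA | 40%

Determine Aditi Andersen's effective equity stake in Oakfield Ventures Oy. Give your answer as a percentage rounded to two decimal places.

82.50%

Aditi reaches Oakfield along 5 paths.
Via Ridgeback → Crestway: 100% × 40% × 75% = 30%.
Via Vantage → Rowan → Crestway: 100% × 8% × 50% × 75% = 3%.
Via Rowan → Crestway: 92% × 50% × 75% = 34.5%.
Via Vantage → Rowan: 100% × 8% × 15% = 1.2%.
Via Rowan: 92% × 15% = 13.8%.
Total: 30% + 3% + 34.5% + 1.2% + 13.8% = 82.5%.
Rounded: 82.50%.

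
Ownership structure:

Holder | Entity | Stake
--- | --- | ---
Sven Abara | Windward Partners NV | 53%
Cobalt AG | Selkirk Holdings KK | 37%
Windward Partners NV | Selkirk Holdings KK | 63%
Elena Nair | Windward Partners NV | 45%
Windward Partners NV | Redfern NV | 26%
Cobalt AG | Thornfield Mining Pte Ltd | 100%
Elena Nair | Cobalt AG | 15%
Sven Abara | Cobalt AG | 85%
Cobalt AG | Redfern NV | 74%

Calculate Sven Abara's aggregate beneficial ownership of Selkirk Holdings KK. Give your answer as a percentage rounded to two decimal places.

64.84%

Sven reaches Selkirk along 2 paths.
Via Cobalt: 85% × 37% = 31.45%.
Via Windward: 53% × 63% = 33.39%.
Total: 31.45% + 33.39% = 64.84%.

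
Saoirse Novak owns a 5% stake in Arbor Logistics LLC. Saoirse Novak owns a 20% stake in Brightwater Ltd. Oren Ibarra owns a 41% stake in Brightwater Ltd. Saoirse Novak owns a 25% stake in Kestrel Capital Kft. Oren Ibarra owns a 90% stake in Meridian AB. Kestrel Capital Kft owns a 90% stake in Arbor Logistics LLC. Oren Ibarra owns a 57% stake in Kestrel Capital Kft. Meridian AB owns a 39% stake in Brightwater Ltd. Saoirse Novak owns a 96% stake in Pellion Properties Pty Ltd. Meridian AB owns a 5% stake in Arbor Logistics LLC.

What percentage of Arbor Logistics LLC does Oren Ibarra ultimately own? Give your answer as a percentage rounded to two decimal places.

Oren reaches Arbor along 2 paths.
Via Meridian: 90% × 5% = 4.5%.
Via Kestrel: 57% × 90% = 51.3%.
Total: 4.5% + 51.3% = 55.8%.
Rounded: 55.80%.

55.80%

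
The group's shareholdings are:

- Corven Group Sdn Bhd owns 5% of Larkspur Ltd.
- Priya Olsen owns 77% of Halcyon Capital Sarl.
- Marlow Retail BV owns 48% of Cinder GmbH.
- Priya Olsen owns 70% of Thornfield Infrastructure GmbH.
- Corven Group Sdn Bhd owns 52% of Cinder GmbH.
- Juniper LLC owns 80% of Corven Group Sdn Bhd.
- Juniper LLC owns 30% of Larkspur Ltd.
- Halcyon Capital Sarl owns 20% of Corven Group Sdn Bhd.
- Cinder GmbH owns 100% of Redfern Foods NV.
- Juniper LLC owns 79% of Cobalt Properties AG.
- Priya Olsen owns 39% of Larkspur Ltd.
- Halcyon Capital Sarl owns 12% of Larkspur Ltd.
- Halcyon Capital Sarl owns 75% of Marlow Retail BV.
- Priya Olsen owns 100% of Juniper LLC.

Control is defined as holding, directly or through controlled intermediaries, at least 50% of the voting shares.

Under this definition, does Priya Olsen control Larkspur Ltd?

Priya holds 100% of Juniper, so Priya controls Juniper.
Priya holds 77% of Halcyon, so Priya controls Halcyon.
Halcyon and Juniper together hold 20% + 80% = 100% of Corven, so Priya controls Corven.
Corven and Priya and Juniper and Halcyon together hold 5% + 39% + 30% + 12% = 86% of Larkspur, so Priya controls Larkspur.

Yes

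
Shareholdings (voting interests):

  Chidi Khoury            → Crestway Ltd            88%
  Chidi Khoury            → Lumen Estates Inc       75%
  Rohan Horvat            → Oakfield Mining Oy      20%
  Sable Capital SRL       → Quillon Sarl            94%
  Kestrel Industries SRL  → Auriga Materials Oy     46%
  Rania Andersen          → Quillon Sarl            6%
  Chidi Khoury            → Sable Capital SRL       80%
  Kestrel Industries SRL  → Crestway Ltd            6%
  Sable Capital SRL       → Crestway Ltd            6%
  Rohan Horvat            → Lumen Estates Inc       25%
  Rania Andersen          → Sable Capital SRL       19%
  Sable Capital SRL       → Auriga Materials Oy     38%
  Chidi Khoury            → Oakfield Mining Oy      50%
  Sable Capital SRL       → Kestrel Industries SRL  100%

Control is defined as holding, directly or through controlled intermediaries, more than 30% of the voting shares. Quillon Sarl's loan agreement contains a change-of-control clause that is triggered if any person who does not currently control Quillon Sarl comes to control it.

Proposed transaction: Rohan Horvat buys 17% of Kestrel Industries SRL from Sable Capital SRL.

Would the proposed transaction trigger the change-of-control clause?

No

The purchase adds only to Rohan's holdings (Sable's stake shrinks), so Rohan is the only person who could newly come to control Quillon.
Rohan's largest direct stake is 25% in Lumen, which does not meet the threshold, so Rohan controls no company.
Neither Rohan nor any entity Rohan controls holds any voting interest in Quillon.
So before the transaction, Rohan does not control Quillon.
After the purchase, Rohan holds 17% of Kestrel directly, and Sable's stake falls to 83%.
Rohan's side now holds 17% of Kestrel, not > 30%, so Rohan still does not control Kestrel.
After the transaction, neither Rohan nor any entity Rohan controls holds a voting interest in Quillon, so Rohan still does not control it.
No new person acquires control, so the clause is not triggered.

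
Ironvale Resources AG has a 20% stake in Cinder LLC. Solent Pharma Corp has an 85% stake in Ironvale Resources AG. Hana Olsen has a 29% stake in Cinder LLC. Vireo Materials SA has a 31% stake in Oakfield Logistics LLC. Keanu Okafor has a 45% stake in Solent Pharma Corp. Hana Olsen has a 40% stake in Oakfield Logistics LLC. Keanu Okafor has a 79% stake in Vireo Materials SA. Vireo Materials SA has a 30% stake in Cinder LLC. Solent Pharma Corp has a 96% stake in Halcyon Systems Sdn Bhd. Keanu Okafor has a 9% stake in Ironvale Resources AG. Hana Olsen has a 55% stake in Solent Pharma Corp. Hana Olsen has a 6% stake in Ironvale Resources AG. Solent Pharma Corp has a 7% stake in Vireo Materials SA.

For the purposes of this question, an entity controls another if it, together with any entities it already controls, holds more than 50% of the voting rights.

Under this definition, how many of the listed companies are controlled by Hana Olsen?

3

Hana holds 55% of Solent, so Hana controls Solent.
Hana and Solent together hold 6% + 85% = 91% of Ironvale, so Hana controls Ironvale.
Solent holds 96% of Halcyon, so Hana controls Halcyon.
No other company's threshold is met.
Hana controls 3 companies.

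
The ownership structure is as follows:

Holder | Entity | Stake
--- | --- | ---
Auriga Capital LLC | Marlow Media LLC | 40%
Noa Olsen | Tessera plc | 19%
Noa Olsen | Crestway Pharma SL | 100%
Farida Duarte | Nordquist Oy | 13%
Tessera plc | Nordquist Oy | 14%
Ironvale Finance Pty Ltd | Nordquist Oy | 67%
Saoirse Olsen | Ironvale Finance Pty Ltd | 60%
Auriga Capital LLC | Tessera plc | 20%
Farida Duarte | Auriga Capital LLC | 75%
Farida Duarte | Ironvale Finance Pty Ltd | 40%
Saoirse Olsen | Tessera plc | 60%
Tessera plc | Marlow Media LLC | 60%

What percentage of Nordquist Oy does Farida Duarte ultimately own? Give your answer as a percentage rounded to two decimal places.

41.90%

Farida reaches Nordquist along 3 paths.
Direct stake: 13% = 13%.
Via Auriga → Tessera: 75% × 20% × 14% = 2.1%.
Via Ironvale: 40% × 67% = 26.8%.
Total: 13% + 2.1% + 26.8% = 41.9%.
Rounded: 41.90%.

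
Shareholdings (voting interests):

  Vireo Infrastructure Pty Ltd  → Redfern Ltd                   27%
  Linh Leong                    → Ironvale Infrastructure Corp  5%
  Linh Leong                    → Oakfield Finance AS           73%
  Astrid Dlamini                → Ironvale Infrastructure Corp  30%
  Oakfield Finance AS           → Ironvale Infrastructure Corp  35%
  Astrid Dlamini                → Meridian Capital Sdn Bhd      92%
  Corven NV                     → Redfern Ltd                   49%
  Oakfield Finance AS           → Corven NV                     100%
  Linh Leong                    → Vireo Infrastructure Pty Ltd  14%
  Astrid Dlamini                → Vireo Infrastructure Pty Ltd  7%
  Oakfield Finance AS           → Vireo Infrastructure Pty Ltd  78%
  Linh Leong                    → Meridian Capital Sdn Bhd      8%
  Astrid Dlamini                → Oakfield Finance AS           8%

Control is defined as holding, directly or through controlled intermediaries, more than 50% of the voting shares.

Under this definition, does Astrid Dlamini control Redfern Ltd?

Astrid holds 92% of Meridian, so Astrid controls Meridian.
Neither Astrid nor any entity Astrid controls holds any voting interest in Redfern.
So Astrid does not control Redfern.

No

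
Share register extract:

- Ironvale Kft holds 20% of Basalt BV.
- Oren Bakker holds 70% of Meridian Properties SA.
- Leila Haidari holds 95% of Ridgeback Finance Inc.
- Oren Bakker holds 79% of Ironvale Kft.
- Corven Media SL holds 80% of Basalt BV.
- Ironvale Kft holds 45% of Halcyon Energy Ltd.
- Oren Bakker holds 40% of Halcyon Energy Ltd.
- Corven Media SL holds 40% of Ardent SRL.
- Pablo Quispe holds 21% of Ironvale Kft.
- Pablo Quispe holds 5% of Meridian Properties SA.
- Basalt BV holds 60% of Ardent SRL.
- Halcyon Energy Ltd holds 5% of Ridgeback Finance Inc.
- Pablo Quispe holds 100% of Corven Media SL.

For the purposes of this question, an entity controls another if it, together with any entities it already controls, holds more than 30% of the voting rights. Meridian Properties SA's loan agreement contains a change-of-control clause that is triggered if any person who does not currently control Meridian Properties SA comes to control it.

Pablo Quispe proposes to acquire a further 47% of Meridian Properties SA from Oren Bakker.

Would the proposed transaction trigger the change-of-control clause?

Yes

The purchase adds only to Pablo's holdings (Oren's stake shrinks), so Pablo is the only person who could newly come to control Meridian.
Pablo holds 100% of Corven, so Pablo controls Corven.
Corven holds 80% of Basalt, so Pablo controls Basalt.
Basalt and Corven together hold 60% + 40% = 100% of Ardent, so Pablo controls Ardent.
In Meridian, Pablo's side holds only 5%, not > 30%.
So before the transaction, Pablo does not control Meridian.
After the purchase, Pablo's direct stake in Meridian rises to 5% + 47% = 52%, and Oren's stake falls to 23%.
Pablo holds 52% of Meridian, so Pablo controls Meridian.
Pablo did not control Meridian before and does after, so the clause is triggered.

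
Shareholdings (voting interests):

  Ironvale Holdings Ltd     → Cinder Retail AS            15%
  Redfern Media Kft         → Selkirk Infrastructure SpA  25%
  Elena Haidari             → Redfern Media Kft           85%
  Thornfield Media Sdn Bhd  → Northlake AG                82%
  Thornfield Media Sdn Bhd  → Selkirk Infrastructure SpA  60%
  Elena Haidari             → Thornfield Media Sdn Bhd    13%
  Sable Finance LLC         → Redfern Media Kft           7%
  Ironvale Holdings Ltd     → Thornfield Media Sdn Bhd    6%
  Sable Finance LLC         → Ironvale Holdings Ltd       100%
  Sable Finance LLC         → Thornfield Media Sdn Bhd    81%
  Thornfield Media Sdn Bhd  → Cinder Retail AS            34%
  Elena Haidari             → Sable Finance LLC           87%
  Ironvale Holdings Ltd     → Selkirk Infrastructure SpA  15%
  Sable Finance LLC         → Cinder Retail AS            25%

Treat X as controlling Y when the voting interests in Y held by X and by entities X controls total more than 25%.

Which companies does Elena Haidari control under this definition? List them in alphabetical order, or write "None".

Cinder Retail AS, Ironvale Holdings Ltd, Northlake AG, Redfern Media Kft, Sable Finance LLC, Selkirk Infrastructure SpA, Thornfield Media Sdn Bhd

Elena holds 87% of Sable, so Elena controls Sable.
Sable holds 100% of Ironvale, so Elena controls Ironvale.
Elena and Sable together hold 85% + 7% = 92% of Redfern, so Elena controls Redfern.
Elena and Sable and Ironvale together hold 13% + 81% + 6% = 100% of Thornfield, so Elena controls Thornfield.
Thornfield and Redfern and Ironvale together hold 60% + 25% + 15% = 100% of Selkirk, so Elena controls Selkirk.
Thornfield holds 82% of Northlake, so Elena controls Northlake.
Sable and Ironvale and Thornfield together hold 25% + 15% + 34% = 74% of Cinder, so Elena controls Cinder.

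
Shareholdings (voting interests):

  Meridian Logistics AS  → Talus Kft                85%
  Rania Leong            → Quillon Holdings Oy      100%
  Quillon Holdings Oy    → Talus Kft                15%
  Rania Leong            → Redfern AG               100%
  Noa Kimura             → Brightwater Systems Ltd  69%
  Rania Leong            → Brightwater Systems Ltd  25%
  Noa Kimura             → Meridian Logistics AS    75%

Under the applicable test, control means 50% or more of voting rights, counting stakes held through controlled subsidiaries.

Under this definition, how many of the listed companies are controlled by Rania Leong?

Rania holds 100% of Quillon, so Rania controls Quillon.
Rania holds 100% of Redfern, so Rania controls Redfern.
No other company's threshold is met.
Rania controls 2 companies.

2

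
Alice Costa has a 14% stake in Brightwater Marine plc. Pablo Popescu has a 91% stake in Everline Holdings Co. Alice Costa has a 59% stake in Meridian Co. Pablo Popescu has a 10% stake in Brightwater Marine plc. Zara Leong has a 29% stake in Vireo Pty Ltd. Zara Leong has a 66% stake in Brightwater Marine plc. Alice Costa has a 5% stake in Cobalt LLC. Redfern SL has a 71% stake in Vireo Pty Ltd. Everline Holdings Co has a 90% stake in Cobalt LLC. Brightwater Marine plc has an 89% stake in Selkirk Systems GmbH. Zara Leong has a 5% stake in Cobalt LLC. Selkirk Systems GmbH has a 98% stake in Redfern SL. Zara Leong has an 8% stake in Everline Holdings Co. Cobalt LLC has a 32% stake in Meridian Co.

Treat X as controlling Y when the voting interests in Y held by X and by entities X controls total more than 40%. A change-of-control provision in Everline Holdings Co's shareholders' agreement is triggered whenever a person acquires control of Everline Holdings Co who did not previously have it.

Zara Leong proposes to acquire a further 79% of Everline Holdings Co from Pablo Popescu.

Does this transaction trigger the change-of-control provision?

The purchase adds only to Zara's holdings (Pablo's stake shrinks), so Zara is the only person who could newly come to control Everline.
Zara holds 66% of Brightwater, so Zara controls Brightwater.
Brightwater holds 89% of Selkirk, so Zara controls Selkirk.
Selkirk holds 98% of Redfern, so Zara controls Redfern.
Redfern and Zara together hold 71% + 29% = 100% of Vireo, so Zara controls Vireo.
In Everline, Zara's side holds only 8%, not > 40%.
So before the transaction, Zara does not control Everline.
After the purchase, Zara's direct stake in Everline rises to 8% + 79% = 87%, and Pablo's stake falls to 12%.
Zara holds 87% of Everline, so Zara controls Everline.
Zara did not control Everline before and does after, so the clause is triggered.

Yes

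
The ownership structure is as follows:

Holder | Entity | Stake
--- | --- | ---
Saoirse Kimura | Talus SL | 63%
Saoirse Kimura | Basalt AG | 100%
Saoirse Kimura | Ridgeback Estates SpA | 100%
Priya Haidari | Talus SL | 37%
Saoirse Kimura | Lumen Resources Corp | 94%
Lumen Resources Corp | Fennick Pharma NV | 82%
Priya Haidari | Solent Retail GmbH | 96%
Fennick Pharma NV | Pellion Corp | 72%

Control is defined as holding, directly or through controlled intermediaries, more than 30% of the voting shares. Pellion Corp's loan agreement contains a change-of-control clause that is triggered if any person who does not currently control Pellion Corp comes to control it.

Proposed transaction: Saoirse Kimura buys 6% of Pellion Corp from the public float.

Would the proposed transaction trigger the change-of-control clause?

No

The purchase changes only Saoirse's holdings, so Saoirse is the only person who could newly come to control Pellion.
Saoirse holds 94% of Lumen, so Saoirse controls Lumen.
Lumen holds 82% of Fennick, so Saoirse controls Fennick.
Fennick holds 72% of Pellion, so Saoirse controls Pellion.
So Saoirse already controls Pellion before the transaction.
After the purchase, Saoirse holds 6% of Pellion directly.
Saoirse controlled Pellion already, so this is not a new person acquiring control; every other person's position is unchanged or reduced.
No new person acquires control, so the clause is not triggered.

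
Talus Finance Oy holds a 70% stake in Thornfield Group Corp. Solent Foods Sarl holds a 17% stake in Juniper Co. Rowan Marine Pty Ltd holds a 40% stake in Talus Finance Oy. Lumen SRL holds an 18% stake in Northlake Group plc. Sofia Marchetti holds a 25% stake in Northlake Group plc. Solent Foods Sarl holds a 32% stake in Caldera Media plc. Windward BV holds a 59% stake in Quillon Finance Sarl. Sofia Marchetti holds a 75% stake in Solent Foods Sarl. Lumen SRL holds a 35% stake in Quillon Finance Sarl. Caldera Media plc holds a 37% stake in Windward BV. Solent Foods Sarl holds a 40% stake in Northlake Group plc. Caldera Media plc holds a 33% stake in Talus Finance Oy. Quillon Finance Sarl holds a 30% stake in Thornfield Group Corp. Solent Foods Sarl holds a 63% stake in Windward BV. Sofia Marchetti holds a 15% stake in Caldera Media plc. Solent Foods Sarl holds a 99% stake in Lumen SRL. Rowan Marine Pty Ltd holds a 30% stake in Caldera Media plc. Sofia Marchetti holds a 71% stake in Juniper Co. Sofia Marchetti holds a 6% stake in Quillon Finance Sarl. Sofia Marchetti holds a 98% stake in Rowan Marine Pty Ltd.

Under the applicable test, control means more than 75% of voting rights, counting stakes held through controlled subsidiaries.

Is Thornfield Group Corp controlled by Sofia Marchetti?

Sofia holds 98% of Rowan, so Sofia controls Rowan.
Neither Sofia nor any entity Sofia controls holds any voting interest in Thornfield.
So Sofia does not control Thornfield.

No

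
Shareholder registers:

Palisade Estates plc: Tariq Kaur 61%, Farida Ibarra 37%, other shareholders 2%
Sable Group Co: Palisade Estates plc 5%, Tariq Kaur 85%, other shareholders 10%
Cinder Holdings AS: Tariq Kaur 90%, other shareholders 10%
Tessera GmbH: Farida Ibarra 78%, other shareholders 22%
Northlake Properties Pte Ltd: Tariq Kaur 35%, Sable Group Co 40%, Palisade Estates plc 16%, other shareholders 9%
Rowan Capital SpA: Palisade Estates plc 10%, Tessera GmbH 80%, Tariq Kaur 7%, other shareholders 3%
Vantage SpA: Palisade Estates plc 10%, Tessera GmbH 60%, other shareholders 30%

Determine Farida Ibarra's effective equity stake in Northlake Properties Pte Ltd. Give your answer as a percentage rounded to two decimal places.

6.66%

Farida reaches Northlake along 2 paths.
Via Palisade → Sable: 37% × 5% × 40% = 0.74%.
Via Palisade: 37% × 16% = 5.92%.
Total: 0.74% + 5.92% = 6.66%.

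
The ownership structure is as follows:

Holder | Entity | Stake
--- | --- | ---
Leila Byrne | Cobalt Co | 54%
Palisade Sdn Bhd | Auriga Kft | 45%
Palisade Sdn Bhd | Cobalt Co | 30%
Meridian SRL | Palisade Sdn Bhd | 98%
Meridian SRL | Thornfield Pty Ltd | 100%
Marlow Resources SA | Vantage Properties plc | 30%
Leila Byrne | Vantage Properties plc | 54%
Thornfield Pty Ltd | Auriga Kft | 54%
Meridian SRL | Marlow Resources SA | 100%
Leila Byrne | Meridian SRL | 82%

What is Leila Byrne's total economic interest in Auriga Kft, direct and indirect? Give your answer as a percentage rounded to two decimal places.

Leila reaches Auriga along 2 paths.
Via Meridian → Palisade: 82% × 98% × 45% = 36.162%.
Via Meridian → Thornfield: 82% × 100% × 54% = 44.28%.
Total: 36.162% + 44.28% = 80.442%.
Rounded: 80.44%.

80.44%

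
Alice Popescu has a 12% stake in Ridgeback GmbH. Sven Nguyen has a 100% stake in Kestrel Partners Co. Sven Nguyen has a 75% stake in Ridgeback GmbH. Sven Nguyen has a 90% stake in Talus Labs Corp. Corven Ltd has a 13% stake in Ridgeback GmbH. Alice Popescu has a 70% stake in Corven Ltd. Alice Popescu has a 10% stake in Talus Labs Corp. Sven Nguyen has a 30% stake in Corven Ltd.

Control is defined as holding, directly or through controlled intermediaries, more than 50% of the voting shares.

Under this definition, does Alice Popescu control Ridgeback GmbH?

Alice holds 70% of Corven, so Alice controls Corven.
In Ridgeback, Alice's side holds only 12% + 13% = 25%, not > 50%.
So Alice does not control Ridgeback.

No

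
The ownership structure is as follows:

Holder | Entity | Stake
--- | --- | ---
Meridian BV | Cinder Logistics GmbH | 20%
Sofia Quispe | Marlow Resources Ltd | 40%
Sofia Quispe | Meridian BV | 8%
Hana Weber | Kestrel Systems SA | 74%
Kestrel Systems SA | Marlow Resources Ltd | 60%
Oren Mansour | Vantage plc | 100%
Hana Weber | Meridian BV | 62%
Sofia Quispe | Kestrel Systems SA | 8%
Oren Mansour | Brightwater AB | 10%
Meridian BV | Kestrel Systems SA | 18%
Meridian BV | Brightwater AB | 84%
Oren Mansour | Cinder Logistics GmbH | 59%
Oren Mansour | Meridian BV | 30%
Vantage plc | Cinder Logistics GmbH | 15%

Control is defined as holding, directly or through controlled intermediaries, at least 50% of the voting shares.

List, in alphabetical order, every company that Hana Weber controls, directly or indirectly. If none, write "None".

Brightwater AB, Kestrel Systems SA, Marlow Resources Ltd, Meridian BV

Hana holds 62% of Meridian, so Hana controls Meridian.
Hana and Meridian together hold 74% + 18% = 92% of Kestrel, so Hana controls Kestrel.
Meridian holds 84% of Brightwater, so Hana controls Brightwater.
Kestrel holds 60% of Marlow, so Hana controls Marlow.
No other company's threshold is met.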